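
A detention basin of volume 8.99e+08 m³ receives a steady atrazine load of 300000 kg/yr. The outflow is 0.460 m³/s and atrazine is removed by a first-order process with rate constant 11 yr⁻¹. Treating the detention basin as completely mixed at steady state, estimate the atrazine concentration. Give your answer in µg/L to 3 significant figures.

Outflow Q = 0.460 m³/s × 3.156e+07 s/yr = 1.452e+07 m³/yr.
Steady-state CSTR mass balance: W = Q·C + k·V·C, so C = W/(Q + kV).
Q + kV = 1.452e+07 + 11·8.99e+08 = 9.904e+09 m³/yr.
C = 300000/9.904e+09 = 3.029e-05 kg/m³ = 0.03029 mg/L = 30.29 µg/L.

30.3 µg/L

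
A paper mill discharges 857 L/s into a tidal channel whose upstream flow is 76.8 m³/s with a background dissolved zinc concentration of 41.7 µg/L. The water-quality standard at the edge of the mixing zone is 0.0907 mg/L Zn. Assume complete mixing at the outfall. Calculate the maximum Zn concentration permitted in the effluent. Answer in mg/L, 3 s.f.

4.48 mg/L

857 L/s = 0.857 m³/s.
41.7 µg/L = 0.0417 mg/L.
Mass balance: 0.0907·77.66 = 0.857·Cₑ + 76.8·0.0417.
Cₑ = (7.043 − 3.203) / 0.857 = 4.482 mg/L.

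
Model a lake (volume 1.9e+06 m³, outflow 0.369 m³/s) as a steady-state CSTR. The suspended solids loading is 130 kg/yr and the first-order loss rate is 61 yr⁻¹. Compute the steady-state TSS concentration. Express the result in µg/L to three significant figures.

1.02 µg/L

Outflow Q = 0.369 m³/s × 3.156e+07 s/yr = 1.164e+07 m³/yr.
Steady-state CSTR mass balance: W = Q·C + k·V·C, so C = W/(Q + kV).
Q + kV = 1.164e+07 + 61·1.9e+06 = 1.275e+08 m³/yr.
C = 130/1.275e+08 = 1.019e-06 kg/m³ = 0.001019 mg/L = 1.019 µg/L.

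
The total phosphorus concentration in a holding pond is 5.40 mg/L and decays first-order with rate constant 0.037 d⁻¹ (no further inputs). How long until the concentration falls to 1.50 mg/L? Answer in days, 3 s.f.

34.6 d

t = ln(C₀/C)/k = ln(5.40/1.50)/0.037 = 1.281/0.037 = 34.62 d.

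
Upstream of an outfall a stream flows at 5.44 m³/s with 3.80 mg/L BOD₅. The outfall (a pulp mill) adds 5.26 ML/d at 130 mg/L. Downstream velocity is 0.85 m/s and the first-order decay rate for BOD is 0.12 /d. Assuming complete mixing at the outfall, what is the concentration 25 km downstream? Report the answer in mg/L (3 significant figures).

4.99 mg/L

5.26 ML/d = 0.06088 m³/s.
After complete mixing, C₀ = (0.06088·130 + 5.44·3.8) / 5.501 = 5.197 mg/L.
Travel time t = 2.5e+04 m / 0.85 m/s = 2.941e+04 s = 0.3404 d.
C = 5.197·exp(−0.12·0.3404) = 5.197·0.96 = 4.989 mg/L.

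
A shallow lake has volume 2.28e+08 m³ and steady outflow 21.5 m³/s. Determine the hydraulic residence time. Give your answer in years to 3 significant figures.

Q = 21.5 m³/s × 3.156e+07 s/yr = 6.785e+08 m³/yr.
Hydraulic residence time τ = V/Q = 2.28e+08/6.785e+08 = 0.336 yr.

0.336 yr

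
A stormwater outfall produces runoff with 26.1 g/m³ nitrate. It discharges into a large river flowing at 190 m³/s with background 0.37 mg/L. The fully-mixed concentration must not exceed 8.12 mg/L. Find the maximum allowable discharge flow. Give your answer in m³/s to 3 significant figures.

81.9 m³/s

Mass balance at complete mixing: C_std·(Q_w + Q_r) = Q_w·C_e + Q_r·C_b.
Rearranging, Q_w = Q_r·(C_std − C_b)/(C_e − C_std) = 190·(8.12 − 0.37) / (26.1 − 8.12) = 81.9 m³/s.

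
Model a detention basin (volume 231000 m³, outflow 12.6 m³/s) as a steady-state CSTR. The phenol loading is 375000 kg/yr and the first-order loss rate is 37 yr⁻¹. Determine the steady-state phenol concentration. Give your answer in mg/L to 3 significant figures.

0.923 mg/L

Outflow Q = 12.6 m³/s × 3.156e+07 s/yr = 3.976e+08 m³/yr.
Steady-state CSTR mass balance: W = Q·C + k·V·C, so C = W/(Q + kV).
Q + kV = 3.976e+08 + 37·231000 = 4.062e+08 m³/yr.
C = 375000/4.062e+08 = 0.0009233 kg/m³ = 0.9233 mg/L.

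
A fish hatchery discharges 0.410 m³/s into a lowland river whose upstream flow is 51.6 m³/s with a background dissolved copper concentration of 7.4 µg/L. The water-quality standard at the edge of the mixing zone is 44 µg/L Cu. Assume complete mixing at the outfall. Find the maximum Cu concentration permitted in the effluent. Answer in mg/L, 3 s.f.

4.65 mg/L

7.4 µg/L = 0.0074 mg/L.
44 µg/L = 0.044 mg/L.
Mass balance: 0.044·52.01 = 0.41·Cₑ + 51.6·0.0074.
Cₑ = (2.288 − 0.3818) / 0.41 = 4.65 mg/L.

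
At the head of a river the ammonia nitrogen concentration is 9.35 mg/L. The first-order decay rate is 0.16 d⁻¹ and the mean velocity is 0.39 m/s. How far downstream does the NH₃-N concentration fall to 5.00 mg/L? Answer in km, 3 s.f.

From C = C₀·e^(−kt), t = ln(C₀/C)/k = ln(9.35/5.00)/0.16 = 0.6259/0.16 = 3.912 d.
Distance = v·t = 0.39 m/s × 3.38e+05 s = 1.318e+05 m = 131.8 km.

132 km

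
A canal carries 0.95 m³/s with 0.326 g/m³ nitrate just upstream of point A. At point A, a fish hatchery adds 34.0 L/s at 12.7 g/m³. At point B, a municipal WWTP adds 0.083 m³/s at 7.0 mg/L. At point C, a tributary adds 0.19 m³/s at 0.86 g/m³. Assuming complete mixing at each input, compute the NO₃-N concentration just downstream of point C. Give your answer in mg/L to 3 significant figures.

34.0 L/s = 0.034 m³/s.
After input A: C = (0.95·0.326 + 0.034·12.7) / 0.984 = 0.7536 mg/L.
After input B: C = (0.984·0.7536 + 0.083·7) / 1.067 = 1.239 mg/L.
After input C: C = (1.067·1.239 + 0.19·0.86) / 1.257 = 1.182 mg/L.

1.18 mg/L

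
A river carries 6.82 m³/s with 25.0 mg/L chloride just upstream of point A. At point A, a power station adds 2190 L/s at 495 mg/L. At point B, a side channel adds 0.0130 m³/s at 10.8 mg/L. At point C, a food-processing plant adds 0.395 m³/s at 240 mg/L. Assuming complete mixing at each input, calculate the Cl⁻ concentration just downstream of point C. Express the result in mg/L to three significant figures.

143 mg/L

2190 L/s = 2.19 m³/s.
After input A: C = (6.82·25 + 2.19·495) / 9.01 = 139.2 mg/L.
After input B: C = (9.01·139.2 + 0.013·10.8) / 9.023 = 139.1 mg/L.
After input C: C = (9.023·139.1 + 0.395·240) / 9.418 = 143.3 mg/L.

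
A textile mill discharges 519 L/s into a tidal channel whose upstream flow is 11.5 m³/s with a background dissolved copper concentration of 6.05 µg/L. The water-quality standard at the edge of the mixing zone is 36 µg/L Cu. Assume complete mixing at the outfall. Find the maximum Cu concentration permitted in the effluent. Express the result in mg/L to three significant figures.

519 L/s = 0.519 m³/s.
6.05 µg/L = 0.00605 mg/L.
36 µg/L = 0.036 mg/L.
Mass balance: 0.036·12.02 = 0.519·Cₑ + 11.5·0.00605.
Cₑ = (0.4327 − 0.06957) / 0.519 = 0.6996 mg/L.

0.700 mg/L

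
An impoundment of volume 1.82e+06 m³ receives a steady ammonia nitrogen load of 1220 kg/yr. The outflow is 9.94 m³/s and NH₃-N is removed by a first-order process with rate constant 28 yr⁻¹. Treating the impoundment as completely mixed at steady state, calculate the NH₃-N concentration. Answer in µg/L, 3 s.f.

3.35 µg/L

Outflow Q = 9.94 m³/s × 3.156e+07 s/yr = 3.137e+08 m³/yr.
Steady-state CSTR mass balance: W = Q·C + k·V·C, so C = W/(Q + kV).
Q + kV = 3.137e+08 + 28·1.82e+06 = 3.646e+08 m³/yr.
C = 1220/3.646e+08 = 3.346e-06 kg/m³ = 0.003346 mg/L = 3.346 µg/L.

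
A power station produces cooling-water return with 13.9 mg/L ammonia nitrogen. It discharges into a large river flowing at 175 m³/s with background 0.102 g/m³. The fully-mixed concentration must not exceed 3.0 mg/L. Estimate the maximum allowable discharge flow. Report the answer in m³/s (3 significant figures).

46.5 m³/s

Mass balance at complete mixing: C_std·(Q_w + Q_r) = Q_w·C_e + Q_r·C_b.
Rearranging, Q_w = Q_r·(C_std − C_b)/(C_e − C_std) = 175·(3 − 0.102) / (13.9 − 3) = 46.53 m³/s.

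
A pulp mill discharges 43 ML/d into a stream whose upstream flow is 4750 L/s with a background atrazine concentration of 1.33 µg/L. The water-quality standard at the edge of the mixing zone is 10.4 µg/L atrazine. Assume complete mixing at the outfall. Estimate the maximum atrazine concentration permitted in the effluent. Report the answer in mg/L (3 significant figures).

43 ML/d = 0.4977 m³/s.
4750 L/s = 4.75 m³/s.
1.33 µg/L = 0.00133 mg/L.
10.4 µg/L = 0.0104 mg/L.
Mass balance: 0.0104·5.248 = 0.4977·Cₑ + 4.75·0.00133.
Cₑ = (0.05458 − 0.006318) / 0.4977 = 0.09697 mg/L.

0.0970 mg/L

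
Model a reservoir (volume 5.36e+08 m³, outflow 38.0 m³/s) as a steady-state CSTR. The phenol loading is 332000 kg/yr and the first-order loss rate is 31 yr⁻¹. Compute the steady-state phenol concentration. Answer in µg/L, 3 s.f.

Outflow Q = 38.0 m³/s × 3.156e+07 s/yr = 1.199e+09 m³/yr.
Steady-state CSTR mass balance: W = Q·C + k·V·C, so C = W/(Q + kV).
Q + kV = 1.199e+09 + 31·5.36e+08 = 1.782e+10 m³/yr.
C = 332000/1.782e+10 = 1.864e-05 kg/m³ = 0.01864 mg/L = 18.64 µg/L.

18.6 µg/L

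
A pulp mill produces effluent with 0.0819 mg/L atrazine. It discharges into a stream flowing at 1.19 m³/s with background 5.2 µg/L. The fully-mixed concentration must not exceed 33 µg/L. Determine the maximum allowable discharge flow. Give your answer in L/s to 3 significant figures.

5.2 µg/L = 0.0052 mg/L.
33 µg/L = 0.033 mg/L.
Mass balance at complete mixing: C_std·(Q_w + Q_r) = Q_w·C_e + Q_r·C_b.
Rearranging, Q_w = Q_r·(C_std − C_b)/(C_e − C_std) = 1.19·(0.033 − 0.0052) / (0.0819 − 0.033) = 0.6765 m³/s.
= 676.5 L/s.

677 L/s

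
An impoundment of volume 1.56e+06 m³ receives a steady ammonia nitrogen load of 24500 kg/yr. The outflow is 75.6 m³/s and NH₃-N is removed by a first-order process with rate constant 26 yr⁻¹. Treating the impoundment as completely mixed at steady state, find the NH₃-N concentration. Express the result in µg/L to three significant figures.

10.1 µg/L

Outflow Q = 75.6 m³/s × 3.156e+07 s/yr = 2.386e+09 m³/yr.
Steady-state CSTR mass balance: W = Q·C + k·V·C, so C = W/(Q + kV).
Q + kV = 2.386e+09 + 26·1.56e+06 = 2.426e+09 m³/yr.
C = 24500/2.426e+09 = 1.01e-05 kg/m³ = 0.0101 mg/L = 10.1 µg/L.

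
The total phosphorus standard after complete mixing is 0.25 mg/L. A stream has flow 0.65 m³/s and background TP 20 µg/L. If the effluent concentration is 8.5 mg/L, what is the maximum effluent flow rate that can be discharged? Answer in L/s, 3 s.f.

20 µg/L = 0.02 mg/L.
Mass balance at complete mixing: C_std·(Q_w + Q_r) = Q_w·C_e + Q_r·C_b.
Rearranging, Q_w = Q_r·(C_std − C_b)/(C_e − C_std) = 0.65·(0.25 − 0.02) / (8.5 − 0.25) = 0.01812 m³/s.
= 18.12 L/s.

18.1 L/s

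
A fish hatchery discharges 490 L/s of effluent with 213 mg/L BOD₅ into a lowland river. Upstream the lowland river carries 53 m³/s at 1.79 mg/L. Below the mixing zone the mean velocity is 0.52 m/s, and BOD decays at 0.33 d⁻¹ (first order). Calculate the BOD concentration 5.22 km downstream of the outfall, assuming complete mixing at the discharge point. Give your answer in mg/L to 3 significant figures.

3.58 mg/L

490 L/s = 0.49 m³/s.
After complete mixing, C₀ = (0.49·213 + 53·1.79) / 53.49 = 3.725 mg/L.
Travel time t = 5220 m / 0.52 m/s = 1.004e+04 s = 0.1162 d.
C = 3.725·exp(−0.33·0.1162) = 3.725·0.9624 = 3.585 mg/L.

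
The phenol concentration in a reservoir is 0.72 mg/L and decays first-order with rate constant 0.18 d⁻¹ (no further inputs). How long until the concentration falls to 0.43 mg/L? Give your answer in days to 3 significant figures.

2.86 d

t = ln(C₀/C)/k = ln(0.72/0.43)/0.18 = 0.5155/0.18 = 2.864 d.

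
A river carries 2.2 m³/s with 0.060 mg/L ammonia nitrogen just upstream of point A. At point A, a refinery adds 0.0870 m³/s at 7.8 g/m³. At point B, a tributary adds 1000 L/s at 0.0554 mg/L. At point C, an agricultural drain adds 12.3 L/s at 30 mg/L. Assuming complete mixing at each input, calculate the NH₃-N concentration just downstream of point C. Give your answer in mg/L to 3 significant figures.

0.374 mg/L

After input A: C = (2.2·0.06 + 0.087·7.8) / 2.287 = 0.3544 mg/L.
1000 L/s = 1 m³/s.
After input B: C = (2.287·0.3544 + 1·0.0554) / 3.287 = 0.2635 mg/L.
12.3 L/s = 0.0123 m³/s.
After input C: C = (3.287·0.2635 + 0.0123·30) / 3.299 = 0.3743 mg/L.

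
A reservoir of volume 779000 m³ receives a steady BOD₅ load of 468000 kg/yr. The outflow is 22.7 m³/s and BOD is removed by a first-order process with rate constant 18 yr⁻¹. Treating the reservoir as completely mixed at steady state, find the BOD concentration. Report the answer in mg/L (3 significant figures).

0.641 mg/L

Outflow Q = 22.7 m³/s × 3.156e+07 s/yr = 7.164e+08 m³/yr.
Steady-state CSTR mass balance: W = Q·C + k·V·C, so C = W/(Q + kV).
Q + kV = 7.164e+08 + 18·779000 = 7.304e+08 m³/yr.
C = 468000/7.304e+08 = 0.0006408 kg/m³ = 0.6408 mg/L.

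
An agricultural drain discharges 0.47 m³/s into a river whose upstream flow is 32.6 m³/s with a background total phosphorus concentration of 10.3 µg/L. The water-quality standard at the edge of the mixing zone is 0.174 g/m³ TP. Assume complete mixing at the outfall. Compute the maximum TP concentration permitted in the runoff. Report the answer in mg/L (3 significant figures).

10.3 µg/L = 0.0103 mg/L.
Mass balance: 0.174·33.07 = 0.47·Cₑ + 32.6·0.0103.
Cₑ = (5.754 − 0.3358) / 0.47 = 11.53 mg/L.

11.5 mg/L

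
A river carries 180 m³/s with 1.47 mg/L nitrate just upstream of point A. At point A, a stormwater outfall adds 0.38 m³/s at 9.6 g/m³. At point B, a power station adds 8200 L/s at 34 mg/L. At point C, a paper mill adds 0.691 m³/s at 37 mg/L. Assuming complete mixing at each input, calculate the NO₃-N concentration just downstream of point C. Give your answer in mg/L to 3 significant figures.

After input A: C = (180·1.47 + 0.38·9.6) / 180.4 = 1.487 mg/L.
8200 L/s = 8.2 m³/s.
After input B: C = (180.4·1.487 + 8.2·34) / 188.6 = 2.901 mg/L.
After input C: C = (188.6·2.901 + 0.691·37) / 189.3 = 3.025 mg/L.

3.03 mg/L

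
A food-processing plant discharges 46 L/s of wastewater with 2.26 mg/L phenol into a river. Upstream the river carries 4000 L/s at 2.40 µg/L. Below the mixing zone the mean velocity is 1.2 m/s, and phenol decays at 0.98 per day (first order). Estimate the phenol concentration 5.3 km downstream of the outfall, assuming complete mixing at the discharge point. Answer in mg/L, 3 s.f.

46 L/s = 0.046 m³/s.
4000 L/s = 4 m³/s.
2.40 µg/L = 0.0024 mg/L.
After complete mixing, C₀ = (0.046·2.26 + 4·0.0024) / 4.046 = 0.02807 mg/L.
Travel time t = 5300 m / 1.2 m/s = 4417 s = 0.05112 d.
C = 0.02807·exp(−0.98·0.05112) = 0.02807·0.9511 = 0.0267 mg/L.

0.0267 mg/L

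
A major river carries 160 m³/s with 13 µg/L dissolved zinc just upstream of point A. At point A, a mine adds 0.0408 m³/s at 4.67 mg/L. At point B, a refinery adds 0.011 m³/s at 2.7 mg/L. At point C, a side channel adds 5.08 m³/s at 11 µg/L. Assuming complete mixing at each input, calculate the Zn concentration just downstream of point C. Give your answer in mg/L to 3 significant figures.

13 µg/L = 0.013 mg/L.
After input A: C = (160·0.013 + 0.0408·4.67) / 160 = 0.01419 mg/L.
After input B: C = (160·0.01419 + 0.011·2.7) / 160.1 = 0.01437 mg/L.
11 µg/L = 0.011 mg/L.
After input C: C = (160.1·0.01437 + 5.08·0.011) / 165.1 = 0.01427 mg/L.

0.0143 mg/L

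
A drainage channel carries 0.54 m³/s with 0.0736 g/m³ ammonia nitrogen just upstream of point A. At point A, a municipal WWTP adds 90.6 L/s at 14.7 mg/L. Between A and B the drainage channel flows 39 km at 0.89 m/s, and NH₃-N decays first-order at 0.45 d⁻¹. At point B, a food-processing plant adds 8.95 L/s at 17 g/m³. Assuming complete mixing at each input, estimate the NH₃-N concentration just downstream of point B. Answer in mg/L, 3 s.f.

90.6 L/s = 0.0906 m³/s.
After input A: C = (0.54·0.0736 + 0.0906·14.7) / 0.6306 = 2.175 mg/L.
Over the 39 km reach to input B (t = 4.382e+04 s = 0.5072 d), decay gives C = 2.175·exp(−0.45·0.5072) = 1.731 mg/L.
8.95 L/s = 0.00895 m³/s.
After input B: C = (0.6306·1.731 + 0.00895·17) / 0.6396 = 1.945 mg/L.

1.94 mg/L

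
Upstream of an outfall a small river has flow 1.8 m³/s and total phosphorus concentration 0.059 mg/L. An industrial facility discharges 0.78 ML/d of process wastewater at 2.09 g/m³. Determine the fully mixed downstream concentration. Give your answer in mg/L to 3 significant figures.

0.0691 mg/L

0.78 ML/d = 0.009028 m³/s.
Conservation of mass across the mixing zone: C = (0.009028·2.09 + 1.8·0.059) / (0.009028 + 1.8) = 0.1251/1.809 = 0.06914 mg/L.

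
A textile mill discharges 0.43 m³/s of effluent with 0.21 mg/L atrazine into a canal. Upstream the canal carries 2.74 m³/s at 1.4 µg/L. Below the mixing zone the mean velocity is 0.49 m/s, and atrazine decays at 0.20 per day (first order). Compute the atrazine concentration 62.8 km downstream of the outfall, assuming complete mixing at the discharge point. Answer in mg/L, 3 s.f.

1.4 µg/L = 0.0014 mg/L.
After complete mixing, C₀ = (0.43·0.21 + 2.74·0.0014) / 3.17 = 0.0297 mg/L.
Travel time t = 6.28e+04 m / 0.49 m/s = 1.282e+05 s = 1.483 d.
C = 0.0297·exp(−0.20·1.483) = 0.0297·0.7433 = 0.02207 mg/L.

0.0221 mg/L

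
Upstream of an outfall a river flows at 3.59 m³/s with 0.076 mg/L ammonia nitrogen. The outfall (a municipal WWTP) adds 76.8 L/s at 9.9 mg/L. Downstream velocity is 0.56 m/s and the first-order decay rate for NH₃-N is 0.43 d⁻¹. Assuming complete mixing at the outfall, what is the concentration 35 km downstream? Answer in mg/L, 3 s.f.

76.8 L/s = 0.0768 m³/s.
After complete mixing, C₀ = (0.0768·9.9 + 3.59·0.076) / 3.667 = 0.2818 mg/L.
Travel time t = 3.5e+04 m / 0.56 m/s = 6.25e+04 s = 0.7234 d.
C = 0.2818·exp(−0.43·0.7234) = 0.2818·0.7327 = 0.2064 mg/L.

0.206 mg/L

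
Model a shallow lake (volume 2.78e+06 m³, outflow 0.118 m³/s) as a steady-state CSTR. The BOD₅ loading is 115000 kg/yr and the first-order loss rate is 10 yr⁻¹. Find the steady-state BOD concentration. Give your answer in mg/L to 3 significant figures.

Outflow Q = 0.118 m³/s × 3.156e+07 s/yr = 3.724e+06 m³/yr.
Steady-state CSTR mass balance: W = Q·C + k·V·C, so C = W/(Q + kV).
Q + kV = 3.724e+06 + 10·2.78e+06 = 3.152e+07 m³/yr.
C = 115000/3.152e+07 = 0.003648 kg/m³ = 3.648 mg/L.

3.65 mg/L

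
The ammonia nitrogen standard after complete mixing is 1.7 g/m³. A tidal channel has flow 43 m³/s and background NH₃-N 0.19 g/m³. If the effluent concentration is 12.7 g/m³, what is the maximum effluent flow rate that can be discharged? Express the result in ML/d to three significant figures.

510 ML/d

Mass balance at complete mixing: C_std·(Q_w + Q_r) = Q_w·C_e + Q_r·C_b.
Rearranging, Q_w = Q_r·(C_std − C_b)/(C_e − C_std) = 43·(1.7 − 0.19) / (12.7 − 1.7) = 5.903 m³/s.
= 510 ML/d.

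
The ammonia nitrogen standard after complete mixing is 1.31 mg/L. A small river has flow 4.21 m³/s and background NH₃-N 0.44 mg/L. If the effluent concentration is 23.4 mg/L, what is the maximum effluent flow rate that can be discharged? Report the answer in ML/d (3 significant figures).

Mass balance at complete mixing: C_std·(Q_w + Q_r) = Q_w·C_e + Q_r·C_b.
Rearranging, Q_w = Q_r·(C_std − C_b)/(C_e − C_std) = 4.21·(1.31 − 0.44) / (23.4 − 1.31) = 0.1658 m³/s.
= 14.33 ML/d.

14.3 ML/d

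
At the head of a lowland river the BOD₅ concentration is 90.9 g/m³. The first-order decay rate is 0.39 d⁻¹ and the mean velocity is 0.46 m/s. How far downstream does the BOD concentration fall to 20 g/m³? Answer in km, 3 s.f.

From C = C₀·e^(−kt), t = ln(C₀/C)/k = ln(90.9/20)/0.39 = 1.514/0.39 = 3.882 d.
Distance = v·t = 0.46 m/s × 3.354e+05 s = 1.543e+05 m = 154.3 km.

154 km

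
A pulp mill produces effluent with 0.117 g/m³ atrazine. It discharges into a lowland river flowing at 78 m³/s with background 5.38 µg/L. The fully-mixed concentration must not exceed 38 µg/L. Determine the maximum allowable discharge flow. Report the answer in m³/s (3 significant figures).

5.38 µg/L = 0.00538 mg/L.
38 µg/L = 0.038 mg/L.
Mass balance at complete mixing: C_std·(Q_w + Q_r) = Q_w·C_e + Q_r·C_b.
Rearranging, Q_w = Q_r·(C_std − C_b)/(C_e − C_std) = 78·(0.038 − 0.00538) / (0.117 − 0.038) = 32.21 m³/s.

32.2 m³/s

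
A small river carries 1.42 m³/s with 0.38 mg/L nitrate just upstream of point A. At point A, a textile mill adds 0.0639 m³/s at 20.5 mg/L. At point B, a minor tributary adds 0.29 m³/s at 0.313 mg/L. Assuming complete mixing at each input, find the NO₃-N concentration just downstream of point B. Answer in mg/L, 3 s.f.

After input A: C = (1.42·0.38 + 0.0639·20.5) / 1.484 = 1.246 mg/L.
After input B: C = (1.484·1.246 + 0.29·0.313) / 1.774 = 1.094 mg/L.

1.09 mg/L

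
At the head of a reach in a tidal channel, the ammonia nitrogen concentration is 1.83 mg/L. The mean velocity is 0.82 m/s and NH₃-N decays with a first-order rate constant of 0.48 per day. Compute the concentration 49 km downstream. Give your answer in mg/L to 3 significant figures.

Travel time t = 49 km / 0.82 m/s = 4.9e+04/0.82 = 5.976e+04 s = 0.6916 d.
First-order decay: C = 1.83·exp(−0.48·0.6916) = 1.83·0.7175 = 1.313 mg/L.

1.31 mg/L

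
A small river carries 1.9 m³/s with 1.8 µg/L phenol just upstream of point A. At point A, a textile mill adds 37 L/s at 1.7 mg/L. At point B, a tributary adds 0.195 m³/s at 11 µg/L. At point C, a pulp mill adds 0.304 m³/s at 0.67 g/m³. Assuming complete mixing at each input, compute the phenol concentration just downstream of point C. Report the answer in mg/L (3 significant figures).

1.8 µg/L = 0.0018 mg/L.
37 L/s = 0.037 m³/s.
After input A: C = (1.9·0.0018 + 0.037·1.7) / 1.937 = 0.03424 mg/L.
11 µg/L = 0.011 mg/L.
After input B: C = (1.937·0.03424 + 0.195·0.011) / 2.132 = 0.03211 mg/L.
After input C: C = (2.132·0.03211 + 0.304·0.67) / 2.436 = 0.1117 mg/L.

0.112 mg/L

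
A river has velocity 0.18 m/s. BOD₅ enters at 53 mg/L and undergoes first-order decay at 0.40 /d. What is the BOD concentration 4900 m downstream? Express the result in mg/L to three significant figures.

Travel time t = 4900 m / 0.18 m/s = 4900/0.18 = 2.722e+04 s = 0.3151 d.
First-order decay: C = 53·exp(−0.40·0.3151) = 53·0.8816 = 46.72 mg/L.

46.7 mg/L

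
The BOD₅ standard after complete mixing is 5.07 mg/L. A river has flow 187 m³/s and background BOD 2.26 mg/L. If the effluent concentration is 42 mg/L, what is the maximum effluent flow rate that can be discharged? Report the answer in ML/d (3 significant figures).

1230 ML/d

Mass balance at complete mixing: C_std·(Q_w + Q_r) = Q_w·C_e + Q_r·C_b.
Rearranging, Q_w = Q_r·(C_std − C_b)/(C_e − C_std) = 187·(5.07 − 2.26) / (42 − 5.07) = 14.23 m³/s.
= 1229 ML/d.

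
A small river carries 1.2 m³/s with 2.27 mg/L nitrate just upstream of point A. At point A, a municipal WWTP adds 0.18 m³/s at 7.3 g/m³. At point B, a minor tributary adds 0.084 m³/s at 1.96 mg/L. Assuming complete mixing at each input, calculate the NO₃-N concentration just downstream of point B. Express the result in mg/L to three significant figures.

After input A: C = (1.2·2.27 + 0.18·7.3) / 1.38 = 2.926 mg/L.
After input B: C = (1.38·2.926 + 0.084·1.96) / 1.464 = 2.871 mg/L.

2.87 mg/L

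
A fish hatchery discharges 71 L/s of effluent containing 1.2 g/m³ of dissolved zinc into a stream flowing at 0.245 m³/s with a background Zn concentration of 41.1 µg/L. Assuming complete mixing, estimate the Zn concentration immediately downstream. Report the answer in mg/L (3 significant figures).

0.301 mg/L

71 L/s = 0.071 m³/s.
41.1 µg/L = 0.0411 mg/L.
Flow-weighted mixing gives C = (0.071·1.2 + 0.245·0.0411) / (0.071 + 0.245) = 0.09527/0.316 = 0.3015 mg/L.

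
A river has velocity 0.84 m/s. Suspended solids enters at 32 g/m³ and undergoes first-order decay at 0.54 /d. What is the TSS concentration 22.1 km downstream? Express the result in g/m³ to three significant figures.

Travel time t = 22.1 km / 0.84 m/s = 2.21e+04/0.84 = 2.631e+04 s = 0.3045 d.
First-order decay: C = 32·exp(−0.54·0.3045) = 32·0.8484 = 27.15 g/m³.

27.1 g/m³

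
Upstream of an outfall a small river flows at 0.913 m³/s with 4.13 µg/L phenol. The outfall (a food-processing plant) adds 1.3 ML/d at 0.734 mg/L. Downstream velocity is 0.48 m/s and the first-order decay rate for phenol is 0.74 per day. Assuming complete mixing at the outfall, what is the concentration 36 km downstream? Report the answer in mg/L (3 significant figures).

0.00840 mg/L

1.3 ML/d = 0.01505 m³/s.
4.13 µg/L = 0.00413 mg/L.
After complete mixing, C₀ = (0.01505·0.734 + 0.913·0.00413) / 0.928 = 0.01596 mg/L.
Travel time t = 3.6e+04 m / 0.48 m/s = 7.5e+04 s = 0.8681 d.
C = 0.01596·exp(−0.74·0.8681) = 0.01596·0.526 = 0.008397 mg/L.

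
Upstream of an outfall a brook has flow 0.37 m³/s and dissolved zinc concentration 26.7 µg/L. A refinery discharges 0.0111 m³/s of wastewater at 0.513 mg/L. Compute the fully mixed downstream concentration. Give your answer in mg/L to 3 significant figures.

0.0409 mg/L

26.7 µg/L = 0.0267 mg/L.
Flow-weighted mixing gives C = (0.0111·0.513 + 0.37·0.0267) / (0.0111 + 0.37) = 0.01557/0.3811 = 0.04086 mg/L.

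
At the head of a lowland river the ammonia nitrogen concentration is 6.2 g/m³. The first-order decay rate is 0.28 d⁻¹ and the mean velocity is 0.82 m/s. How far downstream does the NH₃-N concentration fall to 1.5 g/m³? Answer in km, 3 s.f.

From C = C₀·e^(−kt), t = ln(C₀/C)/k = ln(6.2/1.5)/0.28 = 1.419/0.28 = 5.068 d.
Distance = v·t = 0.82 m/s × 4.379e+05 s = 3.591e+05 m = 359.1 km.

359 km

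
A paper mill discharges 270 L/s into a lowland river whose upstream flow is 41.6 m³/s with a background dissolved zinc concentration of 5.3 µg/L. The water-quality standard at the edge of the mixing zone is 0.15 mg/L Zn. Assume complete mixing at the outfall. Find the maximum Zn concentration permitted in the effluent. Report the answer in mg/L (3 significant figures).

22.4 mg/L

270 L/s = 0.27 m³/s.
5.3 µg/L = 0.0053 mg/L.
Mass balance: 0.15·41.87 = 0.27·Cₑ + 41.6·0.0053.
Cₑ = (6.281 − 0.2205) / 0.27 = 22.44 mg/L.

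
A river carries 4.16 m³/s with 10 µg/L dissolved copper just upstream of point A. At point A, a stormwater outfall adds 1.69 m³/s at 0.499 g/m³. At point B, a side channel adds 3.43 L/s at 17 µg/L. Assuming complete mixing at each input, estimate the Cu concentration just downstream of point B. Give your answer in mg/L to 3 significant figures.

0.151 mg/L

10 µg/L = 0.01 mg/L.
After input A: C = (4.16·0.01 + 1.69·0.499) / 5.85 = 0.1513 mg/L.
3.43 L/s = 0.00343 m³/s.
17 µg/L = 0.017 mg/L.
After input B: C = (5.85·0.1513 + 0.00343·0.017) / 5.853 = 0.1512 mg/L.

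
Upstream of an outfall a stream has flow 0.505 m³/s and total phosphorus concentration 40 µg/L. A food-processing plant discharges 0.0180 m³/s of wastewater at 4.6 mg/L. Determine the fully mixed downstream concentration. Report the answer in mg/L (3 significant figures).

40 µg/L = 0.04 mg/L.
Conservation of mass across the mixing zone: C = (0.018·4.6 + 0.505·0.04) / (0.018 + 0.505) = 0.103/0.523 = 0.1969 mg/L.

0.197 mg/L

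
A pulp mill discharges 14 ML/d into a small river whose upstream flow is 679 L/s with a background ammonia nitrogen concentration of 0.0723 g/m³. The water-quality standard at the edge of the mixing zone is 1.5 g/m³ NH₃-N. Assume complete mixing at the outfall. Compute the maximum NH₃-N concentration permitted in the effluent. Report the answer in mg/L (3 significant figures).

14 ML/d = 0.162 m³/s.
679 L/s = 0.679 m³/s.
Mass balance: 1.5·0.841 = 0.162·Cₑ + 0.679·0.0723.
Cₑ = (1.262 − 0.04909) / 0.162 = 7.483 mg/L.

7.48 mg/L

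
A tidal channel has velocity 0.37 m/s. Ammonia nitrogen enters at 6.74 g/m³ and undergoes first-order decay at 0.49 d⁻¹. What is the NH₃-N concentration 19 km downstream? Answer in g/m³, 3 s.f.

5.04 g/m³

Travel time t = 19 km / 0.37 m/s = 1.9e+04/0.37 = 5.135e+04 s = 0.5943 d.
First-order decay: C = 6.74·exp(−0.49·0.5943) = 6.74·0.7473 = 5.037 g/m³.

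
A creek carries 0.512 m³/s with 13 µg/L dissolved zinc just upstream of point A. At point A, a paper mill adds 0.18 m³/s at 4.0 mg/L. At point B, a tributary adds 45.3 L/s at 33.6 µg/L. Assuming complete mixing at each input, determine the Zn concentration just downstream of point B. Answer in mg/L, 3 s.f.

0.988 mg/L

13 µg/L = 0.013 mg/L.
After input A: C = (0.512·0.013 + 0.18·4) / 0.692 = 1.05 mg/L.
45.3 L/s = 0.0453 m³/s.
33.6 µg/L = 0.0336 mg/L.
After input B: C = (0.692·1.05 + 0.0453·0.0336) / 0.7373 = 0.9876 mg/L.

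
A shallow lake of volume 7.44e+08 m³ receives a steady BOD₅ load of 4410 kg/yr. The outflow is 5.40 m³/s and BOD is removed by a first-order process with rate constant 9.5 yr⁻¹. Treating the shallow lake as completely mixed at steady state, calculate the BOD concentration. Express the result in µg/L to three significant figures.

Outflow Q = 5.40 m³/s × 3.156e+07 s/yr = 1.704e+08 m³/yr.
Steady-state CSTR mass balance: W = Q·C + k·V·C, so C = W/(Q + kV).
Q + kV = 1.704e+08 + 9.5·7.44e+08 = 7.238e+09 m³/yr.
C = 4410/7.238e+09 = 6.092e-07 kg/m³ = 0.0006092 mg/L = 0.6092 µg/L.

0.609 µg/L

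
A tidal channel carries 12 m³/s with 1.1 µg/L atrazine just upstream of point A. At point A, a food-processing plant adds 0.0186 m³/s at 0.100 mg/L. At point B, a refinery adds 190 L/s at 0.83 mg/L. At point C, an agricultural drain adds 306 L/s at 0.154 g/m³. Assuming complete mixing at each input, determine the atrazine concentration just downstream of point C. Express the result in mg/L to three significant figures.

0.0176 mg/L

1.1 µg/L = 0.0011 mg/L.
After input A: C = (12·0.0011 + 0.0186·0.1) / 12.02 = 0.001253 mg/L.
190 L/s = 0.19 m³/s.
After input B: C = (12.02·0.001253 + 0.19·0.83) / 12.21 = 0.01415 mg/L.
306 L/s = 0.306 m³/s.
After input C: C = (12.21·0.01415 + 0.306·0.154) / 12.51 = 0.01757 mg/L.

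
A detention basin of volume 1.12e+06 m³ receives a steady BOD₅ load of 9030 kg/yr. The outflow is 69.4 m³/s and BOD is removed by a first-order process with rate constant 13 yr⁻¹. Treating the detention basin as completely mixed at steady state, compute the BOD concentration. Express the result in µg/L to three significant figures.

Outflow Q = 69.4 m³/s × 3.156e+07 s/yr = 2.19e+09 m³/yr.
Steady-state CSTR mass balance: W = Q·C + k·V·C, so C = W/(Q + kV).
Q + kV = 2.19e+09 + 13·1.12e+06 = 2.205e+09 m³/yr.
C = 9030/2.205e+09 = 4.096e-06 kg/m³ = 0.004096 mg/L = 4.096 µg/L.

4.10 µg/L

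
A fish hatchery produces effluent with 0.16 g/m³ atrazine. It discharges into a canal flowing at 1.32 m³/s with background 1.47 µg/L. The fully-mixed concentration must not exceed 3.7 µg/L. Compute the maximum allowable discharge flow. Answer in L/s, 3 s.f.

18.8 L/s

1.47 µg/L = 0.00147 mg/L.
3.7 µg/L = 0.0037 mg/L.
Mass balance at complete mixing: C_std·(Q_w + Q_r) = Q_w·C_e + Q_r·C_b.
Rearranging, Q_w = Q_r·(C_std − C_b)/(C_e − C_std) = 1.32·(0.0037 − 0.00147) / (0.16 − 0.0037) = 0.01883 m³/s.
= 18.83 L/s.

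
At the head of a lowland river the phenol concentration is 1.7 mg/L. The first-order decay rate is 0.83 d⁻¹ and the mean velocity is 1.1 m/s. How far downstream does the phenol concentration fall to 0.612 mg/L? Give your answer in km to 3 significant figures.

117 km

From C = C₀·e^(−kt), t = ln(C₀/C)/k = ln(1.7/0.612)/0.83 = 1.022/0.83 = 1.231 d.
Distance = v·t = 1.1 m/s × 1.064e+05 s = 1.17e+05 m = 117 km.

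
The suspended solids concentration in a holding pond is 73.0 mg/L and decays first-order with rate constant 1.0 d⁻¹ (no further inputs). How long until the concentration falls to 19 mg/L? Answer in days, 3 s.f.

1.35 d

t = ln(C₀/C)/k = ln(73.0/19)/1.0 = 1.346/1.0 = 1.346 d.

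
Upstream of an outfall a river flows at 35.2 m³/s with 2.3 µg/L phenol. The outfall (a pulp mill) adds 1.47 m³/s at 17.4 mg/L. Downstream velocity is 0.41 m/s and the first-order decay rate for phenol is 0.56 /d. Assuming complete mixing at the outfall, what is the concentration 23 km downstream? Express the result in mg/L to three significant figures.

0.486 mg/L

2.3 µg/L = 0.0023 mg/L.
After complete mixing, C₀ = (1.47·17.4 + 35.2·0.0023) / 36.67 = 0.6997 mg/L.
Travel time t = 2.3e+04 m / 0.41 m/s = 5.61e+04 s = 0.6493 d.
C = 0.6997·exp(−0.56·0.6493) = 0.6997·0.6952 = 0.4864 mg/L.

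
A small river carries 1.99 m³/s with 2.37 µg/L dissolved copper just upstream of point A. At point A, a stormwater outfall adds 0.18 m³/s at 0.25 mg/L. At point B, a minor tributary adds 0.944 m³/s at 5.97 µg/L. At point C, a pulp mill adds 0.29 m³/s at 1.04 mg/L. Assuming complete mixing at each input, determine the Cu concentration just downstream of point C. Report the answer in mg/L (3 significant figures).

2.37 µg/L = 0.00237 mg/L.
After input A: C = (1.99·0.00237 + 0.18·0.25) / 2.17 = 0.02291 mg/L.
5.97 µg/L = 0.00597 mg/L.
After input B: C = (2.17·0.02291 + 0.944·0.00597) / 3.114 = 0.01778 mg/L.
After input C: C = (3.114·0.01778 + 0.29·1.04) / 3.404 = 0.1049 mg/L.

0.105 mg/L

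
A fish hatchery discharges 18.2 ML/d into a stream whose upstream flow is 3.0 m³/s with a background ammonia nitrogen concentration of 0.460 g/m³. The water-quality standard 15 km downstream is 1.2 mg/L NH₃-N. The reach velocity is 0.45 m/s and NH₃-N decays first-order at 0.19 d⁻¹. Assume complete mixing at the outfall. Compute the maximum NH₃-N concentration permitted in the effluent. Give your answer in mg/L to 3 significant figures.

13.1 mg/L

18.2 ML/d = 0.2106 m³/s.
Travel time to the compliance point: t = 1.5e+04/0.45 = 3.333e+04 s = 0.3858 d; decay factor exp(−0.19·0.3858) = 0.9293.
So the concentration just after mixing may be at most 1.2/0.9293 = 1.291 mg/L.
Mass balance: 1.291·3.211 = 0.2106·Cₑ + 3·0.46.
Cₑ = (4.146 − 1.38) / 0.2106 = 13.13 mg/L.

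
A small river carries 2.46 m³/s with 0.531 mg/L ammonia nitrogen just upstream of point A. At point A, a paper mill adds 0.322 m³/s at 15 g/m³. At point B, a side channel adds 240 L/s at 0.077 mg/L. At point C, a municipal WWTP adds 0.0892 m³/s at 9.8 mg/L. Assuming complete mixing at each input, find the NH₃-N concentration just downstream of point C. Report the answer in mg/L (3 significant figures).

After input A: C = (2.46·0.531 + 0.322·15) / 2.782 = 2.206 mg/L.
240 L/s = 0.24 m³/s.
After input B: C = (2.782·2.206 + 0.24·0.077) / 3.022 = 2.037 mg/L.
After input C: C = (3.022·2.037 + 0.0892·9.8) / 3.111 = 2.259 mg/L.

2.26 mg/L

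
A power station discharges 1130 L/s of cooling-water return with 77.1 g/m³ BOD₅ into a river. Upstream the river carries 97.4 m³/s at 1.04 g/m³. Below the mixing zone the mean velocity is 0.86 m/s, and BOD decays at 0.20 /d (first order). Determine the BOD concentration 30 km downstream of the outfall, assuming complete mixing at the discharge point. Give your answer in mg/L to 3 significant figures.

1.76 mg/L

1130 L/s = 1.13 m³/s.
After complete mixing, C₀ = (1.13·77.1 + 97.4·1.04) / 98.53 = 1.912 mg/L.
Travel time t = 3e+04 m / 0.86 m/s = 3.488e+04 s = 0.4037 d.
C = 1.912·exp(−0.20·0.4037) = 1.912·0.9224 = 1.764 mg/L.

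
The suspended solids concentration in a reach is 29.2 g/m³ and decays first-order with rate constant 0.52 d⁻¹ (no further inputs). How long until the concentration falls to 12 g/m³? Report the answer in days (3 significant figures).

t = ln(C₀/C)/k = ln(29.2/12)/0.52 = 0.8893/0.52 = 1.71 d.

1.71 d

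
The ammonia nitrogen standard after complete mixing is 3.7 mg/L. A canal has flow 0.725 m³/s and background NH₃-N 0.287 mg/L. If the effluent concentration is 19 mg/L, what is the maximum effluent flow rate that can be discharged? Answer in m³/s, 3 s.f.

Mass balance at complete mixing: C_std·(Q_w + Q_r) = Q_w·C_e + Q_r·C_b.
Rearranging, Q_w = Q_r·(C_std − C_b)/(C_e − C_std) = 0.725·(3.7 − 0.287) / (19 − 3.7) = 0.1617 m³/s.

0.162 m³/s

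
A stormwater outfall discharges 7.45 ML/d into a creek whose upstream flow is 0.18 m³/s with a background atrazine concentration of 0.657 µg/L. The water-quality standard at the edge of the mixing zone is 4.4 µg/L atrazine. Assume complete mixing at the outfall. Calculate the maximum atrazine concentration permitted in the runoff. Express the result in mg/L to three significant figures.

7.45 ML/d = 0.08623 m³/s.
0.657 µg/L = 0.000657 mg/L.
4.4 µg/L = 0.0044 mg/L.
Mass balance: 0.0044·0.2662 = 0.08623·Cₑ + 0.18·0.000657.
Cₑ = (0.001171 − 0.0001183) / 0.08623 = 0.01221 mg/L.

0.0122 mg/L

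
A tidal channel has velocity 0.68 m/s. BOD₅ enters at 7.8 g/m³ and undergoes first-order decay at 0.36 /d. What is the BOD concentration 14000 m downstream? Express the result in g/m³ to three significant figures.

7.16 g/m³

Travel time t = 14000 m / 0.68 m/s = 1.4e+04/0.68 = 2.059e+04 s = 0.2383 d.
First-order decay: C = 7.8·exp(−0.36·0.2383) = 7.8·0.9178 = 7.159 g/m³.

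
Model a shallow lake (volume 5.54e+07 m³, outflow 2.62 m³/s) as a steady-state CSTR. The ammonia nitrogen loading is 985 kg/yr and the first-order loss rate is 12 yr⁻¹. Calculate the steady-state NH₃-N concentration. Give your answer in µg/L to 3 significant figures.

1.32 µg/L

Outflow Q = 2.62 m³/s × 3.156e+07 s/yr = 8.268e+07 m³/yr.
Steady-state CSTR mass balance: W = Q·C + k·V·C, so C = W/(Q + kV).
Q + kV = 8.268e+07 + 12·5.54e+07 = 7.475e+08 m³/yr.
C = 985/7.475e+08 = 1.318e-06 kg/m³ = 0.001318 mg/L = 1.318 µg/L.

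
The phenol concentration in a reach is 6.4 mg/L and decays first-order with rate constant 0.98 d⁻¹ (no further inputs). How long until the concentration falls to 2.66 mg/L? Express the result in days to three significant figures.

t = ln(C₀/C)/k = ln(6.4/2.66)/0.98 = 0.878/0.98 = 0.8959 d.

0.896 d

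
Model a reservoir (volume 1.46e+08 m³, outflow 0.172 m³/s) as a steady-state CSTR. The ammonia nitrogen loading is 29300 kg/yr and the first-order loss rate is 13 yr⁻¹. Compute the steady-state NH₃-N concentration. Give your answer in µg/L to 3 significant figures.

Outflow Q = 0.172 m³/s × 3.156e+07 s/yr = 5.428e+06 m³/yr.
Steady-state CSTR mass balance: W = Q·C + k·V·C, so C = W/(Q + kV).
Q + kV = 5.428e+06 + 13·1.46e+08 = 1.903e+09 m³/yr.
C = 29300/1.903e+09 = 1.539e-05 kg/m³ = 0.01539 mg/L = 15.39 µg/L.

15.4 µg/L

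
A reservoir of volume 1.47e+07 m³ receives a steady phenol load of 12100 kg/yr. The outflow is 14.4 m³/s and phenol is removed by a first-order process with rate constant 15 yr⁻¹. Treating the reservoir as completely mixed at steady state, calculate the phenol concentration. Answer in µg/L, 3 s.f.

Outflow Q = 14.4 m³/s × 3.156e+07 s/yr = 4.544e+08 m³/yr.
Steady-state CSTR mass balance: W = Q·C + k·V·C, so C = W/(Q + kV).
Q + kV = 4.544e+08 + 15·1.47e+07 = 6.749e+08 m³/yr.
C = 12100/6.749e+08 = 1.793e-05 kg/m³ = 0.01793 mg/L = 17.93 µg/L.

17.9 µg/L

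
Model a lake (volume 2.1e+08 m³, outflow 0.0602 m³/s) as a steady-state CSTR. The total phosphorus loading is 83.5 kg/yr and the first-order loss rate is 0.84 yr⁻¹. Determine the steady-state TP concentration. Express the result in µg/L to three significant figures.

0.468 µg/L

Outflow Q = 0.0602 m³/s × 3.156e+07 s/yr = 1.9e+06 m³/yr.
Steady-state CSTR mass balance: W = Q·C + k·V·C, so C = W/(Q + kV).
Q + kV = 1.9e+06 + 0.84·2.1e+08 = 1.783e+08 m³/yr.
C = 83.5/1.783e+08 = 4.683e-07 kg/m³ = 0.0004683 mg/L = 0.4683 µg/L.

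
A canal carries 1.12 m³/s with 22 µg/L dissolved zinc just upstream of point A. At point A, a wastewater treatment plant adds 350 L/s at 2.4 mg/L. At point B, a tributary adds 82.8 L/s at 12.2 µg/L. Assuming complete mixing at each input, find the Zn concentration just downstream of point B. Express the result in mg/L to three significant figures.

0.557 mg/L

22 µg/L = 0.022 mg/L.
350 L/s = 0.35 m³/s.
After input A: C = (1.12·0.022 + 0.35·2.4) / 1.47 = 0.5882 mg/L.
82.8 L/s = 0.0828 m³/s.
12.2 µg/L = 0.0122 mg/L.
After input B: C = (1.47·0.5882 + 0.0828·0.0122) / 1.553 = 0.5575 mg/L.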